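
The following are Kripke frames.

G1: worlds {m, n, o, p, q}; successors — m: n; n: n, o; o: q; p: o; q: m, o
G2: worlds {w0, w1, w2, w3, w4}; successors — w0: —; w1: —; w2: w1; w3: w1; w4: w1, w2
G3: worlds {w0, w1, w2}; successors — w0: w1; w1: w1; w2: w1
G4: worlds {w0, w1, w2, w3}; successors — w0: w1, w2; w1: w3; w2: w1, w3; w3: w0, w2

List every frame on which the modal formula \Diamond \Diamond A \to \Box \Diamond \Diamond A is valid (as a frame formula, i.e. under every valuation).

G3

Frame correspondent (Sahlqvist): \forall x \forall y \forall z ((x R^2 y \wedge xRz) \to \exists w (y = w \wedge z R^2 w)) — i.e. a generalized confluence (Geach) condition.
G1: fails — nR²n, nRo but no w with n=w and oR²w.
G2: fails — w4R²w1, w4Rw1 but no w with w1=w and w1R²w.
G3: ✓.
G4: fails — w0R²w1, w0Rw1 but no w with w1=w and w1R²w.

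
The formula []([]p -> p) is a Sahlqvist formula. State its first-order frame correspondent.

Suppose □(□p→p) is valid. Take Rxy and set V(p)={w : Ryw}. Then at y, □p holds; since □(□p→p) at x, □p→p at y, so p at y, i.e. Ryy.
The converse is a direct semantic check.
So the correspondent is shift-reflexivity.

Shift-reflexivity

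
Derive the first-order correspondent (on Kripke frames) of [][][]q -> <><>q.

forall x exists w (x R^3 w & x R^2 w)

This is a Sahlqvist (Geach-type) schema ◇^0□^3q → □^0◇^2q.
Minimal-valuation argument: fix x; take any y with xR^0y and any z with xR^0z. Set V(q) to the set of worlds R-reachable from y in exactly 3 steps. Then □^3q holds at y, so the antecedent holds at x; validity forces ◇^2q at z, giving a w with zR^2w and yR^3w.
First-order correspondent: forall x exists w (x R^3 w & x R^2 w).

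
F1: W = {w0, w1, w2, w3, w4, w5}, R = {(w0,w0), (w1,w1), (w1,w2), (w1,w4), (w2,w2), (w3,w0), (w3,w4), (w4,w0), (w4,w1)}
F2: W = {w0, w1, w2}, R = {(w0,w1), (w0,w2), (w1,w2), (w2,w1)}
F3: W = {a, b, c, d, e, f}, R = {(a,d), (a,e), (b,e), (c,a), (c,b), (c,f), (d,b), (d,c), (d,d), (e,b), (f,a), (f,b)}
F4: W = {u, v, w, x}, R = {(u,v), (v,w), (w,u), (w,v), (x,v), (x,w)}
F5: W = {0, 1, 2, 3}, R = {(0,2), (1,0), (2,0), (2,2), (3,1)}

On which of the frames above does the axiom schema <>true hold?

F2, F3, F4, F5

The schema corresponds to seriality: forall x exists y Rxy.
F1: fails — world w5 has no successor.
F2: condition met.
F3: condition met.
F4: condition met.
F5: condition met.
Valid on: F2, F3, F4, F5.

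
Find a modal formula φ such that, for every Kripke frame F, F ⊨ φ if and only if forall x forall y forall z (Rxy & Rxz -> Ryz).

The condition is the Euclidean property. The 5 schema ◇q → □◇q defines it.
Suppose ◇q→□◇q is valid. Take Rxy, Rxz and set V(q)={y}. Then ◇q at x, so □◇q at x, so ◇q at z, so some w with Rzw has q; w=y, i.e. Rzy. By symmetry of the argument, Ryz.

◇q → □◇q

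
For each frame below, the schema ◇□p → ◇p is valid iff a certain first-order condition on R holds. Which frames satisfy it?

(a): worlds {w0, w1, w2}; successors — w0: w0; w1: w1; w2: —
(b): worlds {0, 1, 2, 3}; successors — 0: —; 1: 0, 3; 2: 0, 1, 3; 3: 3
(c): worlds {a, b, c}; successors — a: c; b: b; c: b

This is the axiom for a generalized confluence (Geach) condition; its first-order frame correspondent is ∀x ∀y (xRy → ∃w (yRw ∧ xRw)).
(a): holds.
(b): fails — 1R0 but no w with 0Rw and 1Rw.
(c): fails — aRc but no w with cRw and aRw.

(a)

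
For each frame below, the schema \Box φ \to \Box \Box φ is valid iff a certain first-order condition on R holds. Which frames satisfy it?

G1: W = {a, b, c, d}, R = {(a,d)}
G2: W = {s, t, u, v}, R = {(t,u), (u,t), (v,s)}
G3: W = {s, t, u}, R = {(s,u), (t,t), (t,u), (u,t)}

G1

This is the axiom for transitivity; its first-order frame correspondent is \forall x \forall y \forall z (Rxy \wedge Ryz \to Rxz).
G1: ✓.
G2: fails — Rtu and Rut but not Rtt.
G3: fails — Rsu and Rut but not Rst.
Valid on: G1.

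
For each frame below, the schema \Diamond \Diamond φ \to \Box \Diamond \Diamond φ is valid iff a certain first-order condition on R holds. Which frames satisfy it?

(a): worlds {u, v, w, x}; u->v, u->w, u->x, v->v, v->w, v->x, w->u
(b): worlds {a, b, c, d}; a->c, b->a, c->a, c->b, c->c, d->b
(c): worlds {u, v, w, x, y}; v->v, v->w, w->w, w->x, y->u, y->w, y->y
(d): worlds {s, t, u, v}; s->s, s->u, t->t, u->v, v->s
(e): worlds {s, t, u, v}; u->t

(e)

This is the axiom for a generalized confluence (Geach) condition; its first-order frame correspondent is \forall x \forall y \forall z ((x R^2 y \wedge xRz) \to \exists w (y = w \wedge z R^2 w)).
(a): fails — uR²u, uRw but no t with u=t and wR²t.
(b): fails — cR²a, cRb but no w with a=w and bR²w.
(c): fails — vR²v, vRw but no t with v=t and wR²t.
(d): fails — sR²u, sRu but no w with u=w and uR²w.
(e): condition met.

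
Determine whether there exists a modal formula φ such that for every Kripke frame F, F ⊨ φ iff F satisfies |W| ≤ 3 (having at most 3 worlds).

Any modally definable frame class is closed under disjoint unions.
Any modal formula valid on each of 4 disjoint one-world frames is valid on their disjoint union (validity is preserved under disjoint unions). Each one-world frame has |W|=1≤3, but the union has |W|=4.
So the class is not modally definable.

Not definable by any modal formula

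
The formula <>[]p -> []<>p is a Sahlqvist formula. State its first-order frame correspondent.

Convergence

Suppose ◇□p→□◇p is valid. Take Rxy, Rxz and set V(p)={w : Ryw}. Then □p at y so ◇□p at x, so □◇p at x, so ◇p at z, giving w with Rzw and Ryw.
Conversely, any frame satisfying forall x forall y forall z (Rxy & Rxz -> exists w (Ryw & Rzw)) validates the schema.
Frame condition: forall x forall y forall z (Rxy & Rxz -> exists w (Ryw & Rzw)).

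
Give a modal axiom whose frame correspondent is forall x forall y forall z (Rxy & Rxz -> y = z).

◇r → □r

The condition is partial functionality. The CD schema ◇r → □r defines it.
Suppose ◇r→□r is valid. Take Rxy, Rxz and set V(r)={y}. Then ◇r at x, so □r at x, so r at z, i.e. z=y.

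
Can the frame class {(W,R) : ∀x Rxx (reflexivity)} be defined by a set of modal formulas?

Yes: it is reflexivity, defined by the T schema □q → q.

Yes — defined by □q → q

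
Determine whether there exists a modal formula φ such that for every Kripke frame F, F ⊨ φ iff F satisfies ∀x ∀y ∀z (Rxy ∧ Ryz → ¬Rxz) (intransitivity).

No

Modal frame validity is preserved under surjective bounded morphisms.
The 7-cycle (worlds w0,w1,w2,w3,w4,w5,w6 with w0→w1→w2→w3→w4→w5→w6→w0) is intransitive. Mapping every world to a single reflexive point • is a surjective bounded morphism; the reflexive point is not intransitive (R••∧R•• but R••).
So the class is not modally definable.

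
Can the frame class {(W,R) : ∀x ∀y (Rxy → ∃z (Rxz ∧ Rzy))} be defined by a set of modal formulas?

This is a Sahlqvist condition; the C4 axiom □□q → □q defines it.

Yes — defined by □□q → □q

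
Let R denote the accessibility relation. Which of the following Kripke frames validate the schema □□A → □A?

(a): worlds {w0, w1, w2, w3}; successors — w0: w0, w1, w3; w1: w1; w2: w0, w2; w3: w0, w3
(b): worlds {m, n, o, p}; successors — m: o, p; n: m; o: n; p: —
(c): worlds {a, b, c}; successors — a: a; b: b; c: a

(a), (c)

Frame correspondent (Sahlqvist): ∀x ∀y (Rxy → ∃z (Rxz ∧ Rzy)) — i.e. density.
(a): satisfies the condition.
(b): fails — Rnm but no z with Rnz and Rzm.
(c): satisfies the condition.
Valid on: (a), (c).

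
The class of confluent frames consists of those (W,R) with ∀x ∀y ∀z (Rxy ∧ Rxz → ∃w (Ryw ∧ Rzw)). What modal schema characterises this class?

The condition is convergence. The .2 schema ◇□s → □◇s defines it.
Suppose ◇□s→□◇s is valid. Take Rxy, Rxz and set V(s)={w : Ryw}. Then □s at y so ◇□s at x, so □◇s at x, so ◇s at z, giving w with Rzw and Ryw.

◇□s → □◇s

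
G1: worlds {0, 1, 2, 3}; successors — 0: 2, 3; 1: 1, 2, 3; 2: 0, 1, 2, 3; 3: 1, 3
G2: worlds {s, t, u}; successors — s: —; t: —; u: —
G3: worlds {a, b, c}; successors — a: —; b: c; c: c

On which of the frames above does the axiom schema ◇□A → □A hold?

This is the axiom for the Euclidean property; its first-order frame correspondent is ∀x ∀y ∀z (Rxy ∧ Rxz → Ryz).
G1: fails — R03 and R02 but not R32.
G2: condition met.
G3: condition met.

G2, G3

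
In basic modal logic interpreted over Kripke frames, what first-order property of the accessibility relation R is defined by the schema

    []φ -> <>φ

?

seriality

Suppose □φ→◇φ is valid. At any x set V(φ)=W. Then □φ at x, so ◇φ at x, so x has a successor.
The converse is a direct semantic check.
So the correspondent is seriality.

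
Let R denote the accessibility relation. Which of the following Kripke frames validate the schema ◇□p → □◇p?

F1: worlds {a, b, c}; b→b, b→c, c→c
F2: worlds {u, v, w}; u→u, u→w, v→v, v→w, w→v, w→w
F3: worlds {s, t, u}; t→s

The schema corresponds to convergence: ∀x ∀y ∀z (Rxy ∧ Rxz → ∃w (Ryw ∧ Rzw)).
F1: satisfies the condition.
F2: satisfies the condition.
F3: fails — Rts and Rts but s and s have no common successor.

F1, F2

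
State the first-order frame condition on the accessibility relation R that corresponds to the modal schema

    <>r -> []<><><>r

This is a Sahlqvist (Geach-type) schema ◇^1□^0r → □^1◇^3r.
Minimal-valuation argument: fix x; take any y with xR^1y and any z with xR^1z. Set V(r) to the set of worlds R-reachable from y in exactly 0 steps. Then □^0r holds at y, so the antecedent holds at x; validity forces ◇^3r at z, giving a w with zR^3w and yR^0w.
First-order correspondent: forall x forall y forall z ((xRy & xRz) -> exists w (y = w & z R^3 w)).

forall x forall y forall z ((xRy & xRz) -> exists w (y = w & z R^3 w))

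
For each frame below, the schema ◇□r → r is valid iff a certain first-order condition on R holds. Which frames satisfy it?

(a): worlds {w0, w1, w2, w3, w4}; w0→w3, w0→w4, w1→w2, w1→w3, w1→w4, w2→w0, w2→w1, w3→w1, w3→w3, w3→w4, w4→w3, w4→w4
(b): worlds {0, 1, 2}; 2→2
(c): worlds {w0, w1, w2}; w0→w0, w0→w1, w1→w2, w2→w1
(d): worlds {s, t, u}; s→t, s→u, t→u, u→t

(b)

This is the axiom for symmetry; its first-order frame correspondent is ∀x ∀y (Rxy → Ryx).
(a): fails — Rw0w4 but not Rw4w0.
(b): satisfies the condition.
(c): fails — Rw0w1 but not Rw1w0.
(d): fails — Rsu but not Rus.
Valid on: (b).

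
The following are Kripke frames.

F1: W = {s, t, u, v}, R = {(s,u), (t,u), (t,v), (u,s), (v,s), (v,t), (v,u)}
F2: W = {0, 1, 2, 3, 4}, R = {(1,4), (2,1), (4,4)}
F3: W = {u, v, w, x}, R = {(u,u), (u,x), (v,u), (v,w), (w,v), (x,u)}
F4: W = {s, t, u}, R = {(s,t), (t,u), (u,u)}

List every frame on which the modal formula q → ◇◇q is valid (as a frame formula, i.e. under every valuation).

The schema corresponds to a generalized confluence (Geach) condition: ∀x ∃w (x = w ∧ xR²w).
F1: ✓.
F2: fails — at 0 but no w with 0=w and 0R²w.
F3: ✓.
F4: fails — at s but no w with s=w and sR²w.
Valid on: F1, F3.

F1, F3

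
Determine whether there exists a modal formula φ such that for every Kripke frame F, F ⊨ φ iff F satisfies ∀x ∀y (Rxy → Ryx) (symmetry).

Yes: it is symmetry, defined by the B schema r → □◇r.
Suppose r→□◇r is valid. Take Rxy and set V(r)={x}. Then r at x, so □◇r at x, so ◇r at y, so some z with Ryz has r; z=x, i.e. Ryx.

Yes, by r → □◇r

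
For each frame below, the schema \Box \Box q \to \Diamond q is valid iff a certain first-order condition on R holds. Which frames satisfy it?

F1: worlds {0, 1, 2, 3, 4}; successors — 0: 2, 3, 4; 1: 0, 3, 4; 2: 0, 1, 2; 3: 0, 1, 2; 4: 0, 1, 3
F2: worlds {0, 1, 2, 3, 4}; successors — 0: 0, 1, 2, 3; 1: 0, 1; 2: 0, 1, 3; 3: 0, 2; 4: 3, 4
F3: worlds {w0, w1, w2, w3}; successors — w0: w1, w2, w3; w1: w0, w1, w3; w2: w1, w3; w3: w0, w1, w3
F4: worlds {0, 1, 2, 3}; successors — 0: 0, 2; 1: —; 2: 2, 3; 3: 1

This is the axiom for a generalized confluence (Geach) condition; its first-order frame correspondent is \forall x \exists w (x R^2 w \wedge xRw).
F1: holds.
F2: holds.
F3: holds.
F4: fails — at 1 but no w with 1R²w and 1Rw.

F1, F2, F3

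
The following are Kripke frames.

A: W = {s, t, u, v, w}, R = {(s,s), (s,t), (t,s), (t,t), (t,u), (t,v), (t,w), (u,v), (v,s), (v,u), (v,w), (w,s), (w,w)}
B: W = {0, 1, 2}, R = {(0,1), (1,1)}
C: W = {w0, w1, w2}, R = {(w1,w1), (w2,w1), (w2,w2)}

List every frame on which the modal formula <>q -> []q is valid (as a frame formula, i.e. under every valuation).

Frame correspondent (Sahlqvist): forall x forall y forall z (Rxy & Rxz -> y = z) — i.e. partial functionality.
A: fails — s sees both s and t.
B: holds.
C: fails — w2 sees both w1 and w2.
Valid on: B.

B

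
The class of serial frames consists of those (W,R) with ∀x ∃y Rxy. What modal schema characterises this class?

□p → ◇p

A defining formula is □p → ◇p (the D axiom).
Suppose □p→◇p is valid. At any x set V(p)=W. Then □p at x, so ◇p at x, so x has a successor.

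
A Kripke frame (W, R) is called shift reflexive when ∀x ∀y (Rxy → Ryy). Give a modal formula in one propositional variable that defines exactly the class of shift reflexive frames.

A defining formula is □(□ψ → ψ) (the T□ axiom).
Suppose □(□ψ→ψ) is valid. Take Rxy and set V(ψ)={w : Ryw}. Then at y, □ψ holds; since □(□ψ→ψ) at x, □ψ→ψ at y, so ψ at y, i.e. Ryy.

□(□ψ → ψ)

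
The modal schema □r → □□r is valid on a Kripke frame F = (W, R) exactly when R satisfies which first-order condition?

transitivity: ∀x ∀y ∀z (Rxy ∧ Ryz → Rxz)

Suppose □r→□□r is valid. Take Rxy, Ryz and set V(r)={w : Rxw}. Then □r at x, so □□r at x, so □r at y, so r at z, i.e. Rxz.
Conversely, any frame satisfying ∀x ∀y ∀z (Rxy ∧ Ryz → Rxz) validates the schema.
So the correspondent is transitivity.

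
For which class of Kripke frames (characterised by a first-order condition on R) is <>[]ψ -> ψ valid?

symmetry

This is frame-equivalent to ψ → □◇ψ (substitute ¬ψ for ψ and contrapose).
Suppose ψ→□◇ψ is valid. Take Rxy and set V(ψ)={x}. Then ψ at x, so □◇ψ at x, so ◇ψ at y, so some z with Ryz has ψ; z=x, i.e. Ryx.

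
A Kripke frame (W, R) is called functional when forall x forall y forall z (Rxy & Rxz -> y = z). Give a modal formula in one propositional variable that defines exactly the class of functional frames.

◇q → □q

This is partial functionality; the standard corresponding axiom is CD: ◇q → □q.
Suppose ◇q→□q is valid. Take Rxy, Rxz and set V(q)={y}. Then ◇q at x, so □q at x, so q at z, i.e. z=y.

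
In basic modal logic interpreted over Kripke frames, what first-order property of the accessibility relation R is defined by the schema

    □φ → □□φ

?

Suppose □φ→□□φ is valid. Take Rxy, Ryz and set V(φ)={w : Rxw}. Then □φ at x, so □□φ at x, so □φ at y, so φ at z, i.e. Rxz.

transitivity: ∀x ∀y ∀z (Rxy ∧ Ryz → Rxz)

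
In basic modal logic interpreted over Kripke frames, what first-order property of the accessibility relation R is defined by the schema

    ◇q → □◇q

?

This is the 5 axiom.
It corresponds to the Euclidean property: ∀x ∀y ∀z (Rxy ∧ Rxz → Ryz).

The Euclidean property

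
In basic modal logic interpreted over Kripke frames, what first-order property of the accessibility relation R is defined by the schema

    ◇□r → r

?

This schema is equivalent to the B axiom r → □◇r.
It corresponds to symmetry: ∀x ∀y (Rxy → Ryx).

symmetry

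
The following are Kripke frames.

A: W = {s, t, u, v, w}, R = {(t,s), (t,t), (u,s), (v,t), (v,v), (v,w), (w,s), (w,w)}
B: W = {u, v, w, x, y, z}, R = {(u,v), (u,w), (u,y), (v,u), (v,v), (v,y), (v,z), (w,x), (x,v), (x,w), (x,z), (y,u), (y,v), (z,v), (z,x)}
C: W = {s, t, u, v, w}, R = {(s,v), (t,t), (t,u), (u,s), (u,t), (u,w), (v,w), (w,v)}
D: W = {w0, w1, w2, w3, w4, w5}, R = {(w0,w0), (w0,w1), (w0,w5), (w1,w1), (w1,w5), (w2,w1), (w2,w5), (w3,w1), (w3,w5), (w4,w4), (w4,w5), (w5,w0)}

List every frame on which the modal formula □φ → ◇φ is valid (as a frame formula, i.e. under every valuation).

B, C, D

The schema corresponds to seriality: ∀x ∃y Rxy.
A: fails — world s has no successor.
B: holds.
C: holds.
D: holds.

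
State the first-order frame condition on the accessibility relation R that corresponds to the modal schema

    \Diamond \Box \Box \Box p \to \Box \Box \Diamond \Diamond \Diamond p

\forall x \forall y \forall z ((xRy \wedge x R^2 z) \to \exists w (y R^3 w \wedge z R^3 w))

This is a Sahlqvist (Geach-type) schema ◇^1□^3p → □^2◇^3p.
Minimal-valuation argument: fix x; take any y with xR^1y and any z with xR^2z. Set V(p) to the set of worlds R-reachable from y in exactly 3 steps. Then □^3p holds at y, so the antecedent holds at x; validity forces ◇^3p at z, giving a w with zR^3w and yR^3w.
First-order correspondent: \forall x \forall y \forall z ((xRy \wedge x R^2 z) \to \exists w (y R^3 w \wedge z R^3 w)).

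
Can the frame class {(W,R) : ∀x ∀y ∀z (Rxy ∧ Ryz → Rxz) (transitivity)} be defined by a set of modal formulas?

Yes: it is transitivity, defined by the 4 schema □q → □□q.

Definable; □q → □□q defines it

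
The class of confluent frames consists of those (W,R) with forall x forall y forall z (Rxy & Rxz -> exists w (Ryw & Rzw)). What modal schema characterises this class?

◇□ψ → □◇ψ

This is convergence; the standard corresponding axiom is .2: ◇□ψ → □◇ψ.
Suppose ◇□ψ→□◇ψ is valid. Take Rxy, Rxz and set V(ψ)={w : Ryw}. Then □ψ at y so ◇□ψ at x, so □◇ψ at x, so ◇ψ at z, giving w with Rzw and Ryw.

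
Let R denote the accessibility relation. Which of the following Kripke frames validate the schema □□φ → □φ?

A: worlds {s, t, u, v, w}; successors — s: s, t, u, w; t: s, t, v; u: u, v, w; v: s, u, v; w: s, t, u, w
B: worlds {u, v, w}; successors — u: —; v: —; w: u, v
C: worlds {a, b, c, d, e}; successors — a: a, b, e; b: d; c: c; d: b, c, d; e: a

A, C

This is the axiom for density; its first-order frame correspondent is ∀x ∀y (Rxy → ∃z (Rxz ∧ Rzy)).
A: satisfies the condition.
B: fails — Rwu but no z with Rwz and Rzu.
C: satisfies the condition.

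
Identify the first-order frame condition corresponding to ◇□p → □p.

Replacing p by ¬p and contraposing gives the equivalent schema ◇p → □◇p.
Suppose ◇p→□◇p is valid. Take Rxy, Rxz and set V(p)={y}. Then ◇p at x, so □◇p at x, so ◇p at z, so some w with Rzw has p; w=y, i.e. Rzy. By symmetry of the argument, Ryz.
The converse is a direct semantic check.
So the correspondent is the Euclidean property.

the Euclidean property: ∀x ∀y ∀z (Rxy ∧ Rxz → Ryz)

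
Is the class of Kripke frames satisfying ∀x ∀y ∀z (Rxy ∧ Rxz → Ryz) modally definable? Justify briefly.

Yes: it is the Euclidean property, defined by the 5 schema ◇q → □◇q.
Suppose ◇q→□◇q is valid. Take Rxy, Rxz and set V(q)={y}. Then ◇q at x, so □◇q at x, so ◇q at z, so some w with Rzw has q; w=y, i.e. Rzy. By symmetry of the argument, Ryz.

Yes, by ◇q → □◇q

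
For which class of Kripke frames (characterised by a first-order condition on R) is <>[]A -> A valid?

This is frame-equivalent to A → □◇A (substitute ¬A for A and contrapose).
Suppose A→□◇A is valid. Take Rxy and set V(A)={x}. Then A at x, so □◇A at x, so ◇A at y, so some z with Ryz has A; z=x, i.e. Ryx.
Conversely, any frame satisfying forall x forall y (Rxy -> Ryx) validates the schema.
Frame condition: forall x forall y (Rxy -> Ryx).

Symmetry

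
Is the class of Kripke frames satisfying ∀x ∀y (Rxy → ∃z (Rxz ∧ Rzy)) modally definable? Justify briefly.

Yes — defined by □□p → □p

Yes: it is density, defined by the C4 schema □□p → □p.
Suppose □□p→□p is valid. Take Rxy and set V(p)={w : xR²w}. Then □□p at x, so □p at x, so p at y, i.e. ∃z(Rxz∧Rzy).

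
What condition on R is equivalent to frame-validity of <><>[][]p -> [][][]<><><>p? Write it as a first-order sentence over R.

This is a Sahlqvist (Geach-type) schema ◇^2□^2p → □^3◇^3p.
Minimal-valuation argument: fix x; take any y with xR^2y and any z with xR^3z. Set V(p) to the set of worlds R-reachable from y in exactly 2 steps. Then □^2p holds at y, so the antecedent holds at x; validity forces ◇^3p at z, giving a w with zR^3w and yR^2w.
First-order correspondent: forall x forall y forall z ((x R^2 y & x R^3 z) -> exists w (y R^2 w & z R^3 w)).

forall x forall y forall z ((x R^2 y & x R^3 z) -> exists w (y R^2 w & z R^3 w))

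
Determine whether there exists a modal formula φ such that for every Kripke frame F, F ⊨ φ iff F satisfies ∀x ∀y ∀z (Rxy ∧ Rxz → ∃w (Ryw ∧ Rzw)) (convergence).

Yes — defined by ◇□p → □◇p

The condition is convergence. A defining modal formula is ◇□p → □◇p.
Suppose ◇□p→□◇p is valid. Take Rxy, Rxz and set V(p)={w : Ryw}. Then □p at y so ◇□p at x, so □◇p at x, so ◇p at z, giving w with Rzw and Ryw.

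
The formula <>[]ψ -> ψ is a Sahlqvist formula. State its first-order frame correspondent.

symmetry: forall x forall y (Rxy -> Ryx)

This schema is equivalent to the B axiom ψ → □◇ψ.
It corresponds to symmetry: forall x forall y (Rxy -> Ryx).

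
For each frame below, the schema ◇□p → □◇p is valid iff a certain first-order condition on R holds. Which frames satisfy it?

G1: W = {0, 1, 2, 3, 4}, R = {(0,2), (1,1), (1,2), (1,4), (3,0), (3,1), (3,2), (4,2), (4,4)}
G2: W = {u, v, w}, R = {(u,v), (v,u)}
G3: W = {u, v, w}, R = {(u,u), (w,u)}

Frame correspondent (Sahlqvist): ∀x ∀y ∀z (Rxy ∧ Rxz → ∃w (Ryw ∧ Rzw)) — i.e. convergence.
G1: fails — R02 and R02 but 2 and 2 have no common successor.
G2: ✓.
G3: ✓.

G2, G3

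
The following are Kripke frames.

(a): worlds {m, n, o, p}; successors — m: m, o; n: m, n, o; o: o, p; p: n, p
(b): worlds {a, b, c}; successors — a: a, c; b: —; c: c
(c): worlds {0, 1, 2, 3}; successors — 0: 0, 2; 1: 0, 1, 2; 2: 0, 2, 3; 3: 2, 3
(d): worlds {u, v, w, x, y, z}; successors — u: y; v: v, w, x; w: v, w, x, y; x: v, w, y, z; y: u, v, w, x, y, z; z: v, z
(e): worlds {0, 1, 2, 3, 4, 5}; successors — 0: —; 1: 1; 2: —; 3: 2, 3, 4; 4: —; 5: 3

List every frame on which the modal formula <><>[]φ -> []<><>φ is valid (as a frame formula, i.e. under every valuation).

(a), (b), (c)

The schema corresponds to a generalized confluence (Geach) condition: forall x forall y forall z ((x R^2 y & xRz) -> exists w (yRw & z R^2 w)).
(a): satisfies the condition.
(b): satisfies the condition.
(c): satisfies the condition.
(d): fails — xR²u, xRz but no t with uRt and zR²t.
(e): fails — 3R²2, 3R2 but no w with 2Rw and 2R²w.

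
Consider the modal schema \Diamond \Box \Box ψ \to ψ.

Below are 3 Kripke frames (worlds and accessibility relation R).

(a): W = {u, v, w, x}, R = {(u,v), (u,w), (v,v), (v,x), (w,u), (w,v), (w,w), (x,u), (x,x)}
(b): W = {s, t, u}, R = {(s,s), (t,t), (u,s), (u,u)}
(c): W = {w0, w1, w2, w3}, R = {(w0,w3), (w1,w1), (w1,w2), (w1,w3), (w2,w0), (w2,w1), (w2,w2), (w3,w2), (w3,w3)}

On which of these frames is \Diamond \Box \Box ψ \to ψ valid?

The schema corresponds to a generalized confluence (Geach) condition: \forall x \forall y (xRy \to \exists w (y R^2 w \wedge x = w)).
(a): fails — wRv but no t with vR²t and w=t.
(b): fails — uRs but no w with sR²w and u=w.
(c): holds.
Valid on: (c).

(c)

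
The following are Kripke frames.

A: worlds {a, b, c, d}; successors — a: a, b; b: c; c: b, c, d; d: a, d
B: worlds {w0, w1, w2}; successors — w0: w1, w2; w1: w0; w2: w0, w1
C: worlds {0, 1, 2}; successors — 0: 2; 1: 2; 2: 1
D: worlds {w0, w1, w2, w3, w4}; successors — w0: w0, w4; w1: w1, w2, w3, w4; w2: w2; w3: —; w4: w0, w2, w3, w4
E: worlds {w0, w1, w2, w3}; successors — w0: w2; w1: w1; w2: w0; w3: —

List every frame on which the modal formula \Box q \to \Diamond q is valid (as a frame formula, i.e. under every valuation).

Frame correspondent (Sahlqvist): \forall x \exists y Rxy — i.e. seriality.
A: satisfies the condition.
B: satisfies the condition.
C: satisfies the condition.
D: fails — world w3 has no successor.
E: fails — world w3 has no successor.

A, B, C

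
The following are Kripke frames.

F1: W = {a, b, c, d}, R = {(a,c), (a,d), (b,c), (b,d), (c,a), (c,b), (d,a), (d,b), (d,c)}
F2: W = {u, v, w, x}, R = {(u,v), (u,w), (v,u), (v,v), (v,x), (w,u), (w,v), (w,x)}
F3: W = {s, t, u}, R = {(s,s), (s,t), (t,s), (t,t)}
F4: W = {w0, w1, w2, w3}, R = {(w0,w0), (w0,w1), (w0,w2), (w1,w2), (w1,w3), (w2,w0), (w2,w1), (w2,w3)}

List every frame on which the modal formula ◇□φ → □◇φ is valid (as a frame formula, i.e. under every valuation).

F3

Frame correspondent (Sahlqvist): ∀x ∀y ∀z (Rxy ∧ Rxz → ∃w (Ryw ∧ Rzw)) — i.e. convergence.
F1: fails — Rdc and Rdb but c and b have no common successor.
F2: fails — Rvv and Rvx but v and x have no common successor.
F3: satisfies the condition.
F4: fails — Rw1w2 and Rw1w3 but w2 and w3 have no common successor.
Valid on: F3.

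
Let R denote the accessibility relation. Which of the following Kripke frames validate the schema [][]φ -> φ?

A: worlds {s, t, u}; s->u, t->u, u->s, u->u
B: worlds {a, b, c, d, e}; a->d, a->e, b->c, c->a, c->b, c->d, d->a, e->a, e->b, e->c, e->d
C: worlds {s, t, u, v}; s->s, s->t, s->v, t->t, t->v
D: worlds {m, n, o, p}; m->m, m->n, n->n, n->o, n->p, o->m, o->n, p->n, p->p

The schema corresponds to a generalized confluence (Geach) condition: forall x exists w (x R^2 w & x = w).
A: fails — at t but no w with tR²w and t=w.
B: satisfies the condition.
C: fails — at u but no w with uR²w and u=w.
D: satisfies the condition.

B, D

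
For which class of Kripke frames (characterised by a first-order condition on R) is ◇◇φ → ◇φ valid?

This schema is equivalent to the 4 axiom □φ → □□φ.
It corresponds to transitivity: ∀x ∀y ∀z (Rxy ∧ Ryz → Rxz).

Transitivity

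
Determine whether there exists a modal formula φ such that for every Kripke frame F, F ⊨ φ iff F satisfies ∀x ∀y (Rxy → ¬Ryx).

Any modally definable frame class is closed under surjective bounded morphisms.
The 5-cycle (worlds w0,w1,w2,w3,w4 with w0→w1→w2→w3→w4→w0) is asymmetric. Mapping every world to a single reflexive point • is a surjective bounded morphism, and the reflexive point is not asymmetric (R•• but asymmetry requires ¬R••).
So the class is not modally definable.

Not definable by any modal formula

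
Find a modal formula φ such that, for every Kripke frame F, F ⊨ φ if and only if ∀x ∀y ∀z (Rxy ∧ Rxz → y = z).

The condition is partial functionality. The CD schema ◇p → □p defines it.

◇p → □p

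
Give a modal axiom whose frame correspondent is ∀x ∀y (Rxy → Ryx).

q → □◇q

The condition is symmetry. The B schema q → □◇q defines it.
Suppose q→□◇q is valid. Take Rxy and set V(q)={x}. Then q at x, so □◇q at x, so ◇q at y, so some z with Ryz has q; z=x, i.e. Ryx.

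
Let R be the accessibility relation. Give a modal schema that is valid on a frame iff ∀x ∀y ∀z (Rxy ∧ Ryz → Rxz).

□p → □□p

The condition is transitivity. The 4 schema □p → □□p defines it.
Suppose □p→□□p is valid. Take Rxy, Ryz and set V(p)={w : Rxw}. Then □p at x, so □□p at x, so □p at y, so p at z, i.e. Rxz.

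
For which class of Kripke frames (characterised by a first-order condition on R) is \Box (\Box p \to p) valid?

This schema is the T□ axiom.
Its frame correspondent is shift-reflexivity — \forall x \forall y (Rxy \to Ryy).

Shift-reflexivity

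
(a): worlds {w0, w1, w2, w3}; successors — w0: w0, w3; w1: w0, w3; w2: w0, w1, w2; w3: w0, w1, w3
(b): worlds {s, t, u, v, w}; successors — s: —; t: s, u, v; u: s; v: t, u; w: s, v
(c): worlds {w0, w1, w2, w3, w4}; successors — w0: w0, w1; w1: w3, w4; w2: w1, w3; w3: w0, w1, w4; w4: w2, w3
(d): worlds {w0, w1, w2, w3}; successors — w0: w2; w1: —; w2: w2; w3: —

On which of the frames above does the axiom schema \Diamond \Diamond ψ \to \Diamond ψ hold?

(d)

Frame correspondent (Sahlqvist): \forall x \forall y \forall z (Rxy \wedge Ryz \to Rxz) — i.e. transitivity.
(a): fails — Rw1w3 and Rw3w1 but not Rw1w1.
(b): fails — Rtv and Rvt but not Rtt.
(c): fails — Rw3w1 and Rw1w3 but not Rw3w3.
(d): ✓.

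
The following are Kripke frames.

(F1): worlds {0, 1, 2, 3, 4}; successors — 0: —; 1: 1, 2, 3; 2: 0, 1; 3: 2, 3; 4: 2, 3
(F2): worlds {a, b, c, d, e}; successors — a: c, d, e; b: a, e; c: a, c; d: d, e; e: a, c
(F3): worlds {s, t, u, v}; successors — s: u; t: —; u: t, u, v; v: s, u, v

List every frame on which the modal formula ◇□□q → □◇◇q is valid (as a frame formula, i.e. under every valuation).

Frame correspondent (Sahlqvist): ∀x ∀y ∀z ((xRy ∧ xRz) → ∃w (yR²w ∧ zR²w)) — i.e. a generalized confluence (Geach) condition.
(F1): fails — 2R0, 2R0 but no w with 0R²w and 0R²w.
(F2): ✓.
(F3): fails — uRt, uRt but no w with tR²w and tR²w.
Valid on: (F2).

(F2)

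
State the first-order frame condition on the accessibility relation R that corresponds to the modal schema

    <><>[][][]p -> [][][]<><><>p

This is a Sahlqvist (Geach-type) schema ◇^2□^3p → □^3◇^3p.
Minimal-valuation argument: fix x; take any y with xR^2y and any z with xR^3z. Set V(p) to the set of worlds R-reachable from y in exactly 3 steps. Then □^3p holds at y, so the antecedent holds at x; validity forces ◇^3p at z, giving a w with zR^3w and yR^3w.
First-order correspondent: forall x forall y forall z ((x R^2 y & x R^3 z) -> exists w (y R^3 w & z R^3 w)).

forall x forall y forall z ((x R^2 y & x R^3 z) -> exists w (y R^3 w & z R^3 w))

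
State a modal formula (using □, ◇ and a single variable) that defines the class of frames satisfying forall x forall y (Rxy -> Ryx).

This is symmetry; the standard corresponding axiom is B: ψ → □◇ψ.

ψ → □◇ψ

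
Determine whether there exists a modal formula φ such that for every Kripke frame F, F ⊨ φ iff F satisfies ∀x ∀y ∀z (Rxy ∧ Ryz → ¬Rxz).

Modal frame validity is preserved under surjective bounded morphisms.
The 7-cycle (worlds s,t,u,v,w,x,y with s→t→u→v→w→x→y→s) is intransitive. Mapping every world to a single reflexive point • is a surjective bounded morphism; the reflexive point is not intransitive (R••∧R•• but R••).
Hence intransitivity is not modally definable.

No — not modally definable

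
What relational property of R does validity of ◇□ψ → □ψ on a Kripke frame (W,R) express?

This schema is equivalent to the 5 axiom ◇ψ → □◇ψ.
It corresponds to the Euclidean property: ∀x ∀y ∀z (Rxy ∧ Rxz → Ryz).

the Euclidean property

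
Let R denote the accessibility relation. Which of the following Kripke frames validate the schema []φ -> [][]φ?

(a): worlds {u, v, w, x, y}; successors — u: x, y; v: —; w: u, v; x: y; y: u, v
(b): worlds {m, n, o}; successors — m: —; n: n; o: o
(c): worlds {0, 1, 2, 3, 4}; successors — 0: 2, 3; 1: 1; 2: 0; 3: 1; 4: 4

(b)

The schema corresponds to transitivity: forall x forall y forall z (Rxy & Ryz -> Rxz).
(a): fails — Rwu and Rux but not Rwx.
(b): holds.
(c): fails — R02 and R20 but not R00.
Valid on: (b).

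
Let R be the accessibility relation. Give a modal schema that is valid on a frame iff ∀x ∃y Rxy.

A defining formula is □p → ◇p (the D axiom).
Suppose □p→◇p is valid. At any x set V(p)=W. Then □p at x, so ◇p at x, so x has a successor.

□p → ◇p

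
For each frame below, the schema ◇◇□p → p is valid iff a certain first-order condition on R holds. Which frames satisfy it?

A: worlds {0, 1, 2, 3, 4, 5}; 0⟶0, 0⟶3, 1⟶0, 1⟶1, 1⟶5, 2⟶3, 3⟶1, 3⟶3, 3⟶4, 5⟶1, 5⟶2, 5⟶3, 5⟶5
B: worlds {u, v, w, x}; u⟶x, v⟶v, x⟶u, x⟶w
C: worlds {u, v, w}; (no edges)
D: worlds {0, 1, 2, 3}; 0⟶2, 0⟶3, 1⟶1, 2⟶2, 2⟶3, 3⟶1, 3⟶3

C

The schema corresponds to a generalized confluence (Geach) condition: ∀x ∀y (xR²y → ∃w (yRw ∧ x = w)).
A: fails — 0R²3 but no w with 3Rw and 0=w.
B: fails — uR²u but no t with uRt and u=t.
C: condition met.
D: fails — 0R²1 but no w with 1Rw and 0=w.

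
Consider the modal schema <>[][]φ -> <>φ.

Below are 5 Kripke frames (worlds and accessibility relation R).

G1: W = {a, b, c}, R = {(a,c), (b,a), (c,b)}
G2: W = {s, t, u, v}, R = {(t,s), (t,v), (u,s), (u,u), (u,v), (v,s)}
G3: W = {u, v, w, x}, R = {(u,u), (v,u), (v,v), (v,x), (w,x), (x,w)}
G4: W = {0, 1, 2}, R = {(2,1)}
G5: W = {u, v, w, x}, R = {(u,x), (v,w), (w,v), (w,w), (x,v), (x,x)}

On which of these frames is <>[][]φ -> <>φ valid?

G3, G5

Frame correspondent (Sahlqvist): forall x forall y (xRy -> exists w (y R^2 w & xRw)) — i.e. a generalized confluence (Geach) condition.
G1: fails — aRc but no w with cR²w and aRw.
G2: fails — tRs but no w with sR²w and tRw.
G3: ✓.
G4: fails — 2R1 but no w with 1R²w and 2Rw.
G5: ✓.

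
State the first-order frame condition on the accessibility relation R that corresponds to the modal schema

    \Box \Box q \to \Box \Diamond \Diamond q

This is a Sahlqvist (Geach-type) schema ◇^0□^2q → □^1◇^2q.
Minimal-valuation argument: fix x; take any y with xR^0y and any z with xR^1z. Set V(q) to the set of worlds R-reachable from y in exactly 2 steps. Then □^2q holds at y, so the antecedent holds at x; validity forces ◇^2q at z, giving a w with zR^2w and yR^2w.
First-order correspondent: \forall x \forall z (xRz \to \exists w (x R^2 w \wedge z R^2 w)).

\forall x \forall z (xRz \to \exists w (x R^2 w \wedge z R^2 w))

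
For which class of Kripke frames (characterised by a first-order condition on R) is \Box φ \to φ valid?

Suppose □φ→φ is valid. At any x set V(φ)={w : Rxw}. Then □φ holds at x, so φ holds at x, i.e. Rxx.
Conversely, on a frame with reflexivity the schema holds at every world under every valuation.
So the correspondent is reflexivity.

reflexivity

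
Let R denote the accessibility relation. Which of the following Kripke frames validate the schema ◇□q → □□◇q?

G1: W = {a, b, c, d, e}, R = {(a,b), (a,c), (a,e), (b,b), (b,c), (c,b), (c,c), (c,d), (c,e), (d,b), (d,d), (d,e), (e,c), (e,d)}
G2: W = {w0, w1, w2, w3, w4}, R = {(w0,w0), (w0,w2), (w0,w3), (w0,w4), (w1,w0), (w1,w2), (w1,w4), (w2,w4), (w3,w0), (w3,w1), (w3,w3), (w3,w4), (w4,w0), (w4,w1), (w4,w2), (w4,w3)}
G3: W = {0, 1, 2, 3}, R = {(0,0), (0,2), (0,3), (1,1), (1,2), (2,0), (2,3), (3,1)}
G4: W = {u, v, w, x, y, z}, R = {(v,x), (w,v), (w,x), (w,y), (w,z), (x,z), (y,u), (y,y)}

The schema corresponds to a generalized confluence (Geach) condition: ∀x ∀y ∀z ((xRy ∧ xR²z) → ∃w (yRw ∧ zRw)).
G1: ✓.
G2: fails — w0Rw2, w0R²w4 but no w with w2Rw and w4Rw.
G3: fails — 0R0, 0R²3 but no w with 0Rw and 3Rw.
G4: fails — vRx, vR²z but no t with xRt and zRt.

G1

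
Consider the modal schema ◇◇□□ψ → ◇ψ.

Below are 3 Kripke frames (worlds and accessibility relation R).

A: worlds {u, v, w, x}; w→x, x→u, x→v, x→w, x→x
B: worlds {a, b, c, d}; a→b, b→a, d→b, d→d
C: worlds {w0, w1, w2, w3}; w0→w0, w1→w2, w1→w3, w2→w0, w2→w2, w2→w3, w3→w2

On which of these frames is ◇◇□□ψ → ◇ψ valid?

This is the axiom for a generalized confluence (Geach) condition; its first-order frame correspondent is ∀x ∀y (xR²y → ∃w (yR²w ∧ xRw)).
A: fails — wR²u but no t with uR²t and wRt.
B: fails — aR²a but no w with aR²w and aRw.
C: fails — w1R²w0 but no w with w0R²w and w1Rw.
Valid on no frame.

none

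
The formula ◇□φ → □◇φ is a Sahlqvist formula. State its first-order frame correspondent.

convergence

Suppose ◇□φ→□◇φ is valid. Take Rxy, Rxz and set V(φ)={w : Ryw}. Then □φ at y so ◇□φ at x, so □◇φ at x, so ◇φ at z, giving w with Rzw and Ryw.
The converse is a direct semantic check.
So the correspondent is convergence.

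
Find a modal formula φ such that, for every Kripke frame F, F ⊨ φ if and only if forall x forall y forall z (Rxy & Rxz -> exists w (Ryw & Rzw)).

A defining formula is ◇□s → □◇s (the .2 axiom).
Suppose ◇□s→□◇s is valid. Take Rxy, Rxz and set V(s)={w : Ryw}. Then □s at y so ◇□s at x, so □◇s at x, so ◇s at z, giving w with Rzw and Ryw.

◇□s → □◇s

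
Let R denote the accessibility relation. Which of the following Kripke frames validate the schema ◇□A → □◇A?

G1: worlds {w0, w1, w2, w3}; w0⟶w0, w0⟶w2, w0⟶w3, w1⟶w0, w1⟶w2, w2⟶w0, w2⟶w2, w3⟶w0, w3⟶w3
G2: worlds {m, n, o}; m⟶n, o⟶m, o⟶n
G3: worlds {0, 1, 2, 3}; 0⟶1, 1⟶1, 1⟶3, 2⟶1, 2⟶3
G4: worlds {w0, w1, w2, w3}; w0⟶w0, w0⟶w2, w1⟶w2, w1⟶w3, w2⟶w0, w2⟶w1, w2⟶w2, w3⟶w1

G1, G4

The schema corresponds to convergence: ∀x ∀y ∀z (Rxy ∧ Rxz → ∃w (Ryw ∧ Rzw)).
G1: satisfies the condition.
G2: fails — Rmn and Rmn but n and n have no common successor.
G3: fails — R11 and R13 but 1 and 3 have no common successor.
G4: satisfies the condition.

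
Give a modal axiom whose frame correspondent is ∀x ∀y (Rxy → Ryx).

s → □◇s

The condition is symmetry. The B schema s → □◇s defines it.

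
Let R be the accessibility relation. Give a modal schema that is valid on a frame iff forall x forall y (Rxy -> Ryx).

A defining formula is p → □◇p (the B axiom).
Suppose p→□◇p is valid. Take Rxy and set V(p)={x}. Then p at x, so □◇p at x, so ◇p at y, so some z with Ryz has p; z=x, i.e. Ryx.

p → □◇p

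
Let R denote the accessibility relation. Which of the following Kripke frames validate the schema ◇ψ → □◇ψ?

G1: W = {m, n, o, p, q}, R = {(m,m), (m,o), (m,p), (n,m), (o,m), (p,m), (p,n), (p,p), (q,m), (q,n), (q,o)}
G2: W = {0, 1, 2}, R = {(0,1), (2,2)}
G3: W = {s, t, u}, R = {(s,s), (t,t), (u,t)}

This is the axiom for the Euclidean property; its first-order frame correspondent is ∀x ∀y ∀z (Rxy ∧ Rxz → Ryz).
G1: fails — Rmo and Rmo but not Roo.
G2: fails — R01 and R01 but not R11.
G3: holds.

G3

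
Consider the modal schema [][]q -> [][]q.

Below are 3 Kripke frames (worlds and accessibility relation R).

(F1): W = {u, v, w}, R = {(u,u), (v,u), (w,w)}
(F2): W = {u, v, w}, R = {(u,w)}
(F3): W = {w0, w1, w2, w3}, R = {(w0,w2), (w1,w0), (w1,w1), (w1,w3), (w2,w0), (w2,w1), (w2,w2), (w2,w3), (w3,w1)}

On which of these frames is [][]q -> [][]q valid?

The schema corresponds to a generalized confluence (Geach) condition: forall x forall z (x R^2 z -> exists w (x R^2 w & z = w)).
(F1): ✓.
(F2): ✓.
(F3): ✓.
Valid on: (F1), (F2), (F3).

(F1), (F2), (F3)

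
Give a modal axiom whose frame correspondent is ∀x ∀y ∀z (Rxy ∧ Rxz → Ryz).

This is the Euclidean property; the standard corresponding axiom is 5: ◇ψ → □◇ψ.
Suppose ◇ψ→□◇ψ is valid. Take Rxy, Rxz and set V(ψ)={y}. Then ◇ψ at x, so □◇ψ at x, so ◇ψ at z, so some w with Rzw has ψ; w=y, i.e. Rzy. By symmetry of the argument, Ryz.

◇ψ → □◇ψ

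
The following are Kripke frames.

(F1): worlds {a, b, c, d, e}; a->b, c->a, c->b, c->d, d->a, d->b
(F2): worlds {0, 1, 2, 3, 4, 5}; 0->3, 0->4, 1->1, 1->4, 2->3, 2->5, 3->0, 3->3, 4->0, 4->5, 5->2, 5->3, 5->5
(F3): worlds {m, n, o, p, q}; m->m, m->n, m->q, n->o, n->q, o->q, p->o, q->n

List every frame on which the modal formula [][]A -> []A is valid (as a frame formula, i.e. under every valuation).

This is the axiom for density; its first-order frame correspondent is forall x forall y (Rxy -> exists z (Rxz & Rzy)).
(F1): fails — Rcd but no z with Rcz and Rzd.
(F2): fails — R04 but no z with R0z and Rz4.
(F3): fails — Rno but no z with Rnz and Rzo.
Valid on no frame.

none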